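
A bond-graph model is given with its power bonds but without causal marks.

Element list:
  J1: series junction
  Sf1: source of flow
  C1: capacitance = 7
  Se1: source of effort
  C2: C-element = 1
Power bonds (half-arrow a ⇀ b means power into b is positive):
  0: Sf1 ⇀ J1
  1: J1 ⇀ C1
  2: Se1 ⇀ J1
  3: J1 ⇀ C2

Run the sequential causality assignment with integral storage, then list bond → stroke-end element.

β0 stroke at Sf1  (source Sf1 imposes f)
β2 stroke at J1  (source Se1 imposes e)
β1 stroke at J1  (J1: bond 0 brought flow, rest push out)
β3 stroke at J1  (J1 flow already set via bond 0)

#0 stroke→Sf1
#1 stroke→J1
#2 stroke→J1
#3 stroke→J1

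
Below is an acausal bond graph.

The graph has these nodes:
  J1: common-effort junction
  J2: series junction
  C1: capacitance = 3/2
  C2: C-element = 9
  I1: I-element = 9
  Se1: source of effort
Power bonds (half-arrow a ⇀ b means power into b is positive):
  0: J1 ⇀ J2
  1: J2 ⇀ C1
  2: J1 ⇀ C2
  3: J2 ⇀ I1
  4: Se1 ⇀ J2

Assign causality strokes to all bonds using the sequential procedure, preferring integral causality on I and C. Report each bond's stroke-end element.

b0 →J2
b1 →J2
b2 →J1
b3 →I1
b4 →J2

#4 |J2  (Se1 fixes effort; stroke away)
#1 |J2  (C1: C, integral causality)
#2 |J1  (prefer integral on C2)
#0 |J2  (J1 effort already set via bond 2)
#3 |I1  (J2 needs exactly one f-in)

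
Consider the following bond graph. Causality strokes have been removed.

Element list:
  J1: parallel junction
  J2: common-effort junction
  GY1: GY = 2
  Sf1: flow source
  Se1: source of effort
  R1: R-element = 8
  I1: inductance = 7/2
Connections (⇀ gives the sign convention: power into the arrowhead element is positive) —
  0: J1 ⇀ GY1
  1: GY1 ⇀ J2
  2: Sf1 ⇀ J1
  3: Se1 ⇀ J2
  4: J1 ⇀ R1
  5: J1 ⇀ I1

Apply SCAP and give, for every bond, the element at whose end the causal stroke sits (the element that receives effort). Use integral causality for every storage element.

β2 stroke at Sf1  (Sf1 fixes flow; stroke at Sf1)
β3 stroke at J2  (Se1: effort source, stroke at far end)
β1 stroke at GY1  (common-e at J2 fixed by 3)
β0 stroke at GY1  (through GY1, causality inverts; strokes same side of GY1)
β5 stroke at I1  (I1 outputs flow p/I1)
β4 stroke at J1  (closing 0-jn rule on J1)

bond 0 stroke at GY1
bond 1 stroke at GY1
bond 2 stroke at Sf1
bond 3 stroke at J2
bond 4 stroke at J1
bond 5 stroke at I1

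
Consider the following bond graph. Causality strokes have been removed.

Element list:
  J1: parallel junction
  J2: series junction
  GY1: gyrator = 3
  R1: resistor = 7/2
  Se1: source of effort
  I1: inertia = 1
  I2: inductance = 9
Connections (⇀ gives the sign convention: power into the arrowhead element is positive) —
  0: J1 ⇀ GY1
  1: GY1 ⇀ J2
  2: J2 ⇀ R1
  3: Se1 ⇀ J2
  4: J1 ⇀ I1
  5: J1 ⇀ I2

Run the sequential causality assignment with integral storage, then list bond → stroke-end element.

#3 |J2  (source Se1 imposes e)
#4 |I1  (I1 outputs flow p/I1)
#5 |I2  (prefer integral on I2)
#0 |J1  (only one effort-in slot at J1)
#1 |J2  (GY1: gyrator matches bond 0)
#2 |R1  (J2: last free bond brings flow in)

bond 0 stroke→J1
bond 1 stroke→J2
bond 2 stroke→R1
bond 3 stroke→J2
bond 4 stroke→I1
bond 5 stroke→I2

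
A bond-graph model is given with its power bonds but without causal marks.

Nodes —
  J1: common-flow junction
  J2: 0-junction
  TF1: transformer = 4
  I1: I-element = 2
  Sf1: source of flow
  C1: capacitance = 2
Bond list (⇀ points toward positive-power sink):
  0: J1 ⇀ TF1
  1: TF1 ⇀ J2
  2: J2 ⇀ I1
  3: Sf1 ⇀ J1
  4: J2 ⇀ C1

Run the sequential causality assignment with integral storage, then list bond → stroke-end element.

b0 stroke→J1
b1 stroke→TF1
b2 stroke→I1
b3 stroke→Sf1
b4 stroke→J2

bond 3 stroke at Sf1  (Sf1: flow source, stroke at near end)
bond 0 stroke at J1  (J1: bond 3 brought flow, rest push out)
bond 1 stroke at TF1  (TF1: transformer flips bond 0)
bond 2 stroke at I1  (I1: I, integral causality)
bond 4 stroke at J2  (J2: last free bond brings effort in)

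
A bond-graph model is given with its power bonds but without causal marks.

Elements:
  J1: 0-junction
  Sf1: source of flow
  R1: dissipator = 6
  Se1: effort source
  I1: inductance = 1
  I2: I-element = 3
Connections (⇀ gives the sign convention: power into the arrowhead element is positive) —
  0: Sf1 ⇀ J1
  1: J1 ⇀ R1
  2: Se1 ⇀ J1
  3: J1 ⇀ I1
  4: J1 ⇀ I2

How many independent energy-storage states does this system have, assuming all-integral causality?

2  (I1, I2 all integral)

b0 |Sf1  (Sf1: flow source, stroke at near end)
b2 |J1  (source Se1 imposes e)
b1 |R1  (J1 effort already set via bond 2)
b3 |I1  (J1 effort already set via bond 2)
b4 |I2  (0-jn J1 has e-setter on 2)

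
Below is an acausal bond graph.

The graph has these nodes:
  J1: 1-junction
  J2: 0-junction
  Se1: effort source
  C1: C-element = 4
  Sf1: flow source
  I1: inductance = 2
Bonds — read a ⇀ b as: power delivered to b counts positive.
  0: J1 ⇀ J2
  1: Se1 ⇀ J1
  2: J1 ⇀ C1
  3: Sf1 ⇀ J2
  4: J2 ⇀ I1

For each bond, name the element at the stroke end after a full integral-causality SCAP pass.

β0 |J2
β1 |J1
β2 |J1
β3 |Sf1
β4 |I1

b1 stroke→J1  (Se1 (Se) sets effort on bond)
b3 stroke→Sf1  (source Sf1 imposes f)
b2 stroke→J1  (C1: C, integral causality)
b0 stroke→J2  (J1 needs exactly one f-in)
b4 stroke→I1  (common-e at J2 fixed by 0)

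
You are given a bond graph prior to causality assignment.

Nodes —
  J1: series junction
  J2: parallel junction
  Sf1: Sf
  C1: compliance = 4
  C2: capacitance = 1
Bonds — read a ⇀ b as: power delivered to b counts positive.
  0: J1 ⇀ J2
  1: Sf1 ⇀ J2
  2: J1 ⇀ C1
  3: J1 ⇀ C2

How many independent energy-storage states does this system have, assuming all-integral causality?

2  (C1, C2 all integral)

b1 |Sf1  (Sf1 fixes flow; stroke at Sf1)
b0 |J2  (closing 0-jn rule on J2)
b2 |J1  (1-jn J1 has f-setter on 0)
b3 |J1  (common-f at J1 fixed by 0)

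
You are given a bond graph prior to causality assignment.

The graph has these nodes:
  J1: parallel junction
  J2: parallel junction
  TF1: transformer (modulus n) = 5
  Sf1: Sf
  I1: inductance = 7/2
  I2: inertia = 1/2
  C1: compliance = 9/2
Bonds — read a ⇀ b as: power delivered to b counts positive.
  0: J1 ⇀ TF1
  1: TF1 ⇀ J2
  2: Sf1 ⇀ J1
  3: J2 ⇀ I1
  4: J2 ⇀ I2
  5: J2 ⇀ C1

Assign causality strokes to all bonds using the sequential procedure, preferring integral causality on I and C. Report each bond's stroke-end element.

β0 stroke at J1
β1 stroke at TF1
β2 stroke at Sf1
β3 stroke at I1
β4 stroke at I2
β5 stroke at J2

b2 stroke at Sf1  (source Sf1 imposes f)
b0 stroke at J1  (only one effort-in slot at J1)
b1 stroke at TF1  (TF1 one-in-one-out from 0)
b3 stroke at I1  (I1 integral (f out))
b4 stroke at I2  (prefer integral on I2)
b5 stroke at J2  (J2: last free bond brings effort in)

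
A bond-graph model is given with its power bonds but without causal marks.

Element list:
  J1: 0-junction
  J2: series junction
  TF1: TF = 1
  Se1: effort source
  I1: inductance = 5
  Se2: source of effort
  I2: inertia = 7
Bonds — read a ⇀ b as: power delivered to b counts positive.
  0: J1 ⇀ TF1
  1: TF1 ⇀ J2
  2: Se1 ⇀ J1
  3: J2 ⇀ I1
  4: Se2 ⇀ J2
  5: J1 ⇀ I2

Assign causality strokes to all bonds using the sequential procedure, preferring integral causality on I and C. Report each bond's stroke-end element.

#2 →J1  (Se1 (Se) sets effort on bond)
#4 →J2  (source Se2 imposes e)
#0 →TF1  (J1 effort already set via bond 2)
#5 →I2  (J1 effort already set via bond 2)
#1 →J2  (TF1 one-in-one-out from 0)
#3 →I1  (J2 needs exactly one f-in)

#0 |TF1
#1 |J2
#2 |J1
#3 |I1
#4 |J2
#5 |I2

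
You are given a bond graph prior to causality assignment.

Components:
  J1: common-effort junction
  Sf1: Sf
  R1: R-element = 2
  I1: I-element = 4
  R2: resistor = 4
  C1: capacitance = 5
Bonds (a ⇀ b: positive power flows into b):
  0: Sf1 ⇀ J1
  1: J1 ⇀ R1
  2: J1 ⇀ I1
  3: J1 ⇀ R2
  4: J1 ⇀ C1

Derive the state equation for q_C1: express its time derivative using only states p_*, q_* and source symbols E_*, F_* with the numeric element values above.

#0 |Sf1  (Sf1 fixes flow; stroke at Sf1)
#2 |I1  (I1 integral (f out))
#4 |J1  (C1 integral (e out))
#1 |R1  (common-e at J1 fixed by 4)
#3 |R2  (common-e at J1 fixed by 4)

dq_C1/dt = F_Sf1 - p_I1/4 - 3*q_C1/20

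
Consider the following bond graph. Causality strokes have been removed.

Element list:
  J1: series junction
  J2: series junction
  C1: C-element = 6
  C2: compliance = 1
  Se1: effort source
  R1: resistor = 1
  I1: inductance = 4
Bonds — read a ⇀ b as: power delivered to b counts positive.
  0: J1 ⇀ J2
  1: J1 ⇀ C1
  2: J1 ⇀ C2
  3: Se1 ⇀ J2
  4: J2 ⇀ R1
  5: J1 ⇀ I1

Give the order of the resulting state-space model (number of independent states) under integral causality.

3  (C1, C2, I1 all integral)

#3 stroke→J2  (Se1 fixes effort; stroke away)
#1 stroke→J1  (C1: C, integral causality)
#2 stroke→J1  (C2 outputs effort q/C2)
#5 stroke→I1  (I1: I, integral causality)
#0 stroke→J1  (common-f at J1 fixed by 5)
#4 stroke→J2  (J2 flow already set via bond 0)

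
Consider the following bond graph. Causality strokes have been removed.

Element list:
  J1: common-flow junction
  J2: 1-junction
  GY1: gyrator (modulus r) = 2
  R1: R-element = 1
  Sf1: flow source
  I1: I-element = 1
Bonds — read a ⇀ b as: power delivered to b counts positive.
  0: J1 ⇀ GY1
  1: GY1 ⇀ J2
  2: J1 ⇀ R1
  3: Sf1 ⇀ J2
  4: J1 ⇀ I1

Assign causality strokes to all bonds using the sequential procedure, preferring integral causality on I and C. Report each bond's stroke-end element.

β0 |J1
β1 |J2
β2 |J1
β3 |Sf1
β4 |I1

bond 3 |Sf1  (Sf1: flow source, stroke at near end)
bond 1 |J2  (J2 flow already set via bond 3)
bond 0 |J1  (GY1 both-in/both-out from 1)
bond 4 |I1  (prefer integral on I1)
bond 2 |J1  (J1: bond 4 brought flow, rest push out)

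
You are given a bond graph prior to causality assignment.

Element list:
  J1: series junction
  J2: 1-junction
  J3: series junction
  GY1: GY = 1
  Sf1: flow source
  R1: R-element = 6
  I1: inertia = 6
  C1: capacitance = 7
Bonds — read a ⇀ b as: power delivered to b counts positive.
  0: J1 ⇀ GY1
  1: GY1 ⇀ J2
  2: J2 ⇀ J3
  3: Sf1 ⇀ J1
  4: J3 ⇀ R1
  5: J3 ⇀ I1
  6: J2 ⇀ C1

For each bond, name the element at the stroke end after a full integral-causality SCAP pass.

bond 3 stroke→Sf1  (source Sf1 imposes f)
bond 0 stroke→J1  (J1: bond 3 brought flow, rest push out)
bond 1 stroke→J2  (GY1 both-in/both-out from 0)
bond 5 stroke→I1  (prefer integral on I1)
bond 2 stroke→J3  (J3 flow already set via bond 5)
bond 4 stroke→J3  (J3 flow already set via bond 5)
bond 6 stroke→J2  (J2: bond 2 brought flow, rest push out)

b0 |J1
b1 |J2
b2 |J3
b3 |Sf1
b4 |J3
b5 |I1
b6 |J2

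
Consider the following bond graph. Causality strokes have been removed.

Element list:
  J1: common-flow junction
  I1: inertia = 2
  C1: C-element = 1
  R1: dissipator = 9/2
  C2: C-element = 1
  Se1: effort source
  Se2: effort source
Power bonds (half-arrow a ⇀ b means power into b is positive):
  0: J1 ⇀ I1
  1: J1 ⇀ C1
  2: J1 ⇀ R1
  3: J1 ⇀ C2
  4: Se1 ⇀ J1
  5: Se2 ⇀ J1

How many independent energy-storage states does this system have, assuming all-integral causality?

3  (C1, C2, I1 all integral)

bond 4 |J1  (Se1 fixes effort; stroke away)
bond 5 |J1  (Se2 fixes effort; stroke away)
bond 0 |I1  (I1 outputs flow p/I1)
bond 1 |J1  (common-f at J1 fixed by 0)
bond 2 |J1  (common-f at J1 fixed by 0)
bond 3 |J1  (common-f at J1 fixed by 0)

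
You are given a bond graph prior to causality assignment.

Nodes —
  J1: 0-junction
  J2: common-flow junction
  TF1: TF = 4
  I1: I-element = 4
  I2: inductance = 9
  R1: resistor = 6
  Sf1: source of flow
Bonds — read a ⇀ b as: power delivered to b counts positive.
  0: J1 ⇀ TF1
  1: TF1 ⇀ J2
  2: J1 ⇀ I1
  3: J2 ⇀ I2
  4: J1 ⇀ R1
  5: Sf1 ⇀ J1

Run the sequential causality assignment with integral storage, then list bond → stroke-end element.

#0 stroke at TF1
#1 stroke at J2
#2 stroke at I1
#3 stroke at I2
#4 stroke at J1
#5 stroke at Sf1

b5 →Sf1  (source Sf1 imposes f)
b2 →I1  (prefer integral on I1)
b3 →I2  (I2: I, integral causality)
b1 →J2  (common-f at J2 fixed by 3)
b0 →TF1  (TF1 one-in-one-out from 1)
b4 →J1  (closing 0-jn rule on J1)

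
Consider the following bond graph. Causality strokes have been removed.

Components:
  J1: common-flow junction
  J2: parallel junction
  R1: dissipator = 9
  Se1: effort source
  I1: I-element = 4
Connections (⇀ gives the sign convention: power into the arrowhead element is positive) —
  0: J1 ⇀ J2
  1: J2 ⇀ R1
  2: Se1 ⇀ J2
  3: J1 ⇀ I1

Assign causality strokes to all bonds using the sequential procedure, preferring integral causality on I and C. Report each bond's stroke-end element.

β0 |J1
β1 |R1
β2 |J2
β3 |I1

#2 |J2  (Se1: effort source, stroke at far end)
#0 |J1  (common-e at J2 fixed by 2)
#1 |R1  (J2 effort already set via bond 2)
#3 |I1  (closing 1-jn rule on J1)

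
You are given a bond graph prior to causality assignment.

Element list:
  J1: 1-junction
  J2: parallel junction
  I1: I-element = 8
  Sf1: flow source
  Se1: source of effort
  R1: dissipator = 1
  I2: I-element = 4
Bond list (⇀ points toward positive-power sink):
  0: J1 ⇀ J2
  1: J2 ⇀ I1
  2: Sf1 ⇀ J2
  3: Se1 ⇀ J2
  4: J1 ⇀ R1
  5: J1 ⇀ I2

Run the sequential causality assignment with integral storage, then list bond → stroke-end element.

β0 stroke at J1
β1 stroke at I1
β2 stroke at Sf1
β3 stroke at J2
β4 stroke at J1
β5 stroke at I2

b2 |Sf1  (source Sf1 imposes f)
b3 |J2  (Se1: effort source, stroke at far end)
b0 |J1  (J2: bond 3 brought effort, rest push out)
b1 |I1  (J2 effort already set via bond 3)
b5 |I2  (prefer integral on I2)
b4 |J1  (J1 flow already set via bond 5)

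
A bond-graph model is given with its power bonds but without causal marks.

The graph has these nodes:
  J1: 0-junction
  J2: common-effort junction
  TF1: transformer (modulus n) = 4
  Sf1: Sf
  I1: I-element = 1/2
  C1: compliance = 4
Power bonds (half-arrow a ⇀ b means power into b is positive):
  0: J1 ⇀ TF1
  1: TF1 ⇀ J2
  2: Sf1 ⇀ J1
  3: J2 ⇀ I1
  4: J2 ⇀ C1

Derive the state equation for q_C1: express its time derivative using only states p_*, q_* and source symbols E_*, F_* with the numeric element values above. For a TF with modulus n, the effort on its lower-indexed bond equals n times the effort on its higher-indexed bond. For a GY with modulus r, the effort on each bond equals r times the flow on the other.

dq_C1/dt = 4*F_Sf1 - 2*p_I1

β2 stroke→Sf1  (Sf1 fixes flow; stroke at Sf1)
β0 stroke→J1  (only one effort-in slot at J1)
β1 stroke→TF1  (TF1 one-in-one-out from 0)
β3 stroke→I1  (prefer integral on I1)
β4 stroke→J2  (closing 0-jn rule on J2)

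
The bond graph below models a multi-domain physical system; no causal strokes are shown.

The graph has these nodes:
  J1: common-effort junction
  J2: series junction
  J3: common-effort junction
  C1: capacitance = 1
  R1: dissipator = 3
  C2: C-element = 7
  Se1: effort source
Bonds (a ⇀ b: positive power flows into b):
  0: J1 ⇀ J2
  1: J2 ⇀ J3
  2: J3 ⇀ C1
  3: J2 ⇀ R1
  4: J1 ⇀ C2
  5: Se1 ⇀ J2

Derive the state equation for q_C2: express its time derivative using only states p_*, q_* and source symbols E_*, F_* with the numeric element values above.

dq_C2/dt = -E_Se1/3 + q_C1/3 - q_C2/21

b5 stroke→J2  (Se1 (Se) sets effort on bond)
b2 stroke→J3  (prefer integral on C1)
b1 stroke→J2  (J3: bond 2 brought effort, rest push out)
b4 stroke→J1  (C2 outputs effort q/C2)
b0 stroke→J2  (common-e at J1 fixed by 4)
b3 stroke→R1  (closing 1-jn rule on J2)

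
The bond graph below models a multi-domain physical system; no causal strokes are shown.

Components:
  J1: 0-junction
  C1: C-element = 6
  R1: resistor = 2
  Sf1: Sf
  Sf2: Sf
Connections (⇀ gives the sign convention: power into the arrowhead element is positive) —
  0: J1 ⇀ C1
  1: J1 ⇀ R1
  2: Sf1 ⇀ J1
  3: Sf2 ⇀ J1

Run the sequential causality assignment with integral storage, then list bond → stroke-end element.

β0 →J1
β1 →R1
β2 →Sf1
β3 →Sf2

b2 stroke at Sf1  (Sf1 fixes flow; stroke at Sf1)
b3 stroke at Sf2  (Sf2 (Sf) sets flow on bond)
b0 stroke at J1  (C1 integral (e out))
b1 stroke at R1  (0-jn J1 has e-setter on 0)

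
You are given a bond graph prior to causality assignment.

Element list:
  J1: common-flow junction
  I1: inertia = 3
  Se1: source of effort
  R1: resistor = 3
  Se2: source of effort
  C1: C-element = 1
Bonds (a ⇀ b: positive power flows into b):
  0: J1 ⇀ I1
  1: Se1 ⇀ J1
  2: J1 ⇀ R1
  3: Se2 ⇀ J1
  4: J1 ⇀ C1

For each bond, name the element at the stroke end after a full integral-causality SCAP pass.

β0 →I1
β1 →J1
β2 →J1
β3 →J1
β4 →J1

bond 1 stroke→J1  (source Se1 imposes e)
bond 3 stroke→J1  (Se2: effort source, stroke at far end)
bond 0 stroke→I1  (I1: I, integral causality)
bond 2 stroke→J1  (J1: bond 0 brought flow, rest push out)
bond 4 stroke→J1  (common-f at J1 fixed by 0)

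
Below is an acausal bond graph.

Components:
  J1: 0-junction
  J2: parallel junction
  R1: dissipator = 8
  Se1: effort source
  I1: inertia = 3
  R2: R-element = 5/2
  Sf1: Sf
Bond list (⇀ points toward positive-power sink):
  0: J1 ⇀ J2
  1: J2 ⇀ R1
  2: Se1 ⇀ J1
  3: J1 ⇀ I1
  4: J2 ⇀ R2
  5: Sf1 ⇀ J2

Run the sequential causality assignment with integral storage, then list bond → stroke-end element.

#2 |J1  (Se1: effort source, stroke at far end)
#5 |Sf1  (Sf1 (Sf) sets flow on bond)
#0 |J2  (J1 effort already set via bond 2)
#3 |I1  (J1: bond 2 brought effort, rest push out)
#1 |R1  (common-e at J2 fixed by 0)
#4 |R2  (J2: bond 0 brought effort, rest push out)

β0 stroke→J2
β1 stroke→R1
β2 stroke→J1
β3 stroke→I1
β4 stroke→R2
β5 stroke→Sf1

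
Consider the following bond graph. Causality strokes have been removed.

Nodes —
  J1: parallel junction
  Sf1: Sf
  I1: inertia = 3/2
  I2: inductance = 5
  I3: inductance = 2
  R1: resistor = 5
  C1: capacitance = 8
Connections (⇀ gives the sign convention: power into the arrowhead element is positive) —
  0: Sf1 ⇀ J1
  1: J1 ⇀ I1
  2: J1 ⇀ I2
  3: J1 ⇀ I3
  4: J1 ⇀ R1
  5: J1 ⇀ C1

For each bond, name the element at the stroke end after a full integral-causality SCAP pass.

b0 →Sf1  (Sf1 (Sf) sets flow on bond)
b1 →I1  (I1: I, integral causality)
b2 →I2  (prefer integral on I2)
b3 →I3  (prefer integral on I3)
b5 →J1  (C1 outputs effort q/C1)
b4 →R1  (J1 effort already set via bond 5)

β0 |Sf1
β1 |I1
β2 |I2
β3 |I3
β4 |R1
β5 |J1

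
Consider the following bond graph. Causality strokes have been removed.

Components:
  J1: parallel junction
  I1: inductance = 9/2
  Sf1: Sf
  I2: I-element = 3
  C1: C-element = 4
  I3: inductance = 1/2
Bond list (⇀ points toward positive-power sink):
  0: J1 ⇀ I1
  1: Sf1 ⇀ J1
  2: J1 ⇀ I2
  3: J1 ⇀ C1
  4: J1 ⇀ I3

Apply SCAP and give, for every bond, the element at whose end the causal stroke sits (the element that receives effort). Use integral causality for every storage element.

bond 1 stroke at Sf1  (source Sf1 imposes f)
bond 0 stroke at I1  (prefer integral on I1)
bond 2 stroke at I2  (I2: I, integral causality)
bond 3 stroke at J1  (prefer integral on C1)
bond 4 stroke at I3  (0-jn J1 has e-setter on 3)

#0 stroke at I1
#1 stroke at Sf1
#2 stroke at I2
#3 stroke at J1
#4 stroke at I3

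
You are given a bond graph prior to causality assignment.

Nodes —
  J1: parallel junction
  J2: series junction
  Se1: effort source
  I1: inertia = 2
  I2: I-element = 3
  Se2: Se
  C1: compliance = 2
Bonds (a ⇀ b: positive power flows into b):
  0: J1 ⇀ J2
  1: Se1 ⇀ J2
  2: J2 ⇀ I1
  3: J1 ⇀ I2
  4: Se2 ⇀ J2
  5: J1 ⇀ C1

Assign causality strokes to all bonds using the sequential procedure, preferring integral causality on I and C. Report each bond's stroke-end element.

b0 stroke at J2
b1 stroke at J2
b2 stroke at I1
b3 stroke at I2
b4 stroke at J2
b5 stroke at J1

#1 stroke at J2  (Se1 (Se) sets effort on bond)
#4 stroke at J2  (Se2 (Se) sets effort on bond)
#2 stroke at I1  (I1 outputs flow p/I1)
#0 stroke at J2  (J2: bond 2 brought flow, rest push out)
#3 stroke at I2  (I2: I, integral causality)
#5 stroke at J1  (only one effort-in slot at J1)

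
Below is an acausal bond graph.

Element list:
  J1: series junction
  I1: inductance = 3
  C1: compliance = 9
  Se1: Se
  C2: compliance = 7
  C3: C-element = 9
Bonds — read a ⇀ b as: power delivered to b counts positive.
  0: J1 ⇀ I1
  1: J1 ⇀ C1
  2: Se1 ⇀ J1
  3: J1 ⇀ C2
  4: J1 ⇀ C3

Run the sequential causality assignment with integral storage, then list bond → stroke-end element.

#0 |I1
#1 |J1
#2 |J1
#3 |J1
#4 |J1

bond 2 stroke at J1  (Se1: effort source, stroke at far end)
bond 0 stroke at I1  (I1 outputs flow p/I1)
bond 1 stroke at J1  (1-jn J1 has f-setter on 0)
bond 3 stroke at J1  (J1: bond 0 brought flow, rest push out)
bond 4 stroke at J1  (J1: bond 0 brought flow, rest push out)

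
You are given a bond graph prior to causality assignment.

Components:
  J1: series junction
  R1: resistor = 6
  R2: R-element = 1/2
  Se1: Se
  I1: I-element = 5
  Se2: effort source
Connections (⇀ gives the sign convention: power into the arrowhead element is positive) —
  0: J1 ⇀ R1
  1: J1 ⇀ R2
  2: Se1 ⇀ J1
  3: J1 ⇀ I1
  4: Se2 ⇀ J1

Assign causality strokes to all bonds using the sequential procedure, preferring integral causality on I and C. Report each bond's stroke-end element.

β0 →J1
β1 →J1
β2 →J1
β3 →I1
β4 →J1

#2 stroke→J1  (Se1: effort source, stroke at far end)
#4 stroke→J1  (Se2: effort source, stroke at far end)
#3 stroke→I1  (I1 outputs flow p/I1)
#0 stroke→J1  (common-f at J1 fixed by 3)
#1 stroke→J1  (J1 flow already set via bond 3)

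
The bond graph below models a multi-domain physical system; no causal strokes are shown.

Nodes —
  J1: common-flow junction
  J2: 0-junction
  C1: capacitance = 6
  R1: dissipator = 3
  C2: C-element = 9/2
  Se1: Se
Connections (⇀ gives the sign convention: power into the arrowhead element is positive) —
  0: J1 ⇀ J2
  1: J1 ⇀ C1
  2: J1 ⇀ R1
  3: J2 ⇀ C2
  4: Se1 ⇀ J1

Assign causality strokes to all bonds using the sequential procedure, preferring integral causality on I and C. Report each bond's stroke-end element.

bond 4 stroke→J1  (Se1: effort source, stroke at far end)
bond 1 stroke→J1  (C1 integral (e out))
bond 3 stroke→J2  (C2 integral (e out))
bond 0 stroke→J1  (0-jn J2 has e-setter on 3)
bond 2 stroke→R1  (J1 needs exactly one f-in)

bond 0 stroke→J1
bond 1 stroke→J1
bond 2 stroke→R1
bond 3 stroke→J2
bond 4 stroke→J1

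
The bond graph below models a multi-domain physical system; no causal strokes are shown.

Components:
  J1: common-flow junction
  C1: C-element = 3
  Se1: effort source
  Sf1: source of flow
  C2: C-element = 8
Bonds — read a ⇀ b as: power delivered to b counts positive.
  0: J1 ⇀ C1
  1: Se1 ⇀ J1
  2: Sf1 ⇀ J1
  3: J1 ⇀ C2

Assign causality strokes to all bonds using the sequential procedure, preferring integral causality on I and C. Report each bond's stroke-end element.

bond 1 →J1  (Se1: effort source, stroke at far end)
bond 2 →Sf1  (Sf1 fixes flow; stroke at Sf1)
bond 0 →J1  (1-jn J1 has f-setter on 2)
bond 3 →J1  (J1: bond 2 brought flow, rest push out)

bond 0 stroke→J1
bond 1 stroke→J1
bond 2 stroke→Sf1
bond 3 stroke→J1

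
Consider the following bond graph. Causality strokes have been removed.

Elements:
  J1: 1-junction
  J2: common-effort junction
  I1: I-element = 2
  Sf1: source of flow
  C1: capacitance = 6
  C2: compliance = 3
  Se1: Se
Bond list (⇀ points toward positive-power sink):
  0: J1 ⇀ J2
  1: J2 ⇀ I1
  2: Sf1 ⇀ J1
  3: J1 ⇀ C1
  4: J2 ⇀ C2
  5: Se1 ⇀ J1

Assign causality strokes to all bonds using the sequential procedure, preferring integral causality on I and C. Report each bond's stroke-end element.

b2 →Sf1  (Sf1 (Sf) sets flow on bond)
b5 →J1  (source Se1 imposes e)
b0 →J1  (1-jn J1 has f-setter on 2)
b3 →J1  (J1: bond 2 brought flow, rest push out)
b1 →I1  (I1: I, integral causality)
b4 →J2  (J2: last free bond brings effort in)

β0 |J1
β1 |I1
β2 |Sf1
β3 |J1
β4 |J2
β5 |J1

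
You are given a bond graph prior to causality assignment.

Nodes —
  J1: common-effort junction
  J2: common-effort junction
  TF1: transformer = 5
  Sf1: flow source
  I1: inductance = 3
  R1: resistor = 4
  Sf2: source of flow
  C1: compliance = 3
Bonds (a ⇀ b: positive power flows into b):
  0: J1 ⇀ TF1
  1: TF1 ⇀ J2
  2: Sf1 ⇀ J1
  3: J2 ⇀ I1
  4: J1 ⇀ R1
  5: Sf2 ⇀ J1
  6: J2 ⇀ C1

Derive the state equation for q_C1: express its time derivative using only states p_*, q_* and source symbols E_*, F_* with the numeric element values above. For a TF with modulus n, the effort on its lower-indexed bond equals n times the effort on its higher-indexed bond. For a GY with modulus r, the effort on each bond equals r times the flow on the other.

β2 →Sf1  (Sf1 fixes flow; stroke at Sf1)
β5 →Sf2  (Sf2: flow source, stroke at near end)
β3 →I1  (I1: I, integral causality)
β6 →J2  (C1 outputs effort q/C1)
β1 →TF1  (0-jn J2 has e-setter on 6)
β0 →J1  (through TF1, causality passes straight; one stroke at TF1)
β4 →R1  (common-e at J1 fixed by 0)

dq_C1/dt = 5*F_Sf1 + 5*F_Sf2 - p_I1/3 - 25*q_C1/12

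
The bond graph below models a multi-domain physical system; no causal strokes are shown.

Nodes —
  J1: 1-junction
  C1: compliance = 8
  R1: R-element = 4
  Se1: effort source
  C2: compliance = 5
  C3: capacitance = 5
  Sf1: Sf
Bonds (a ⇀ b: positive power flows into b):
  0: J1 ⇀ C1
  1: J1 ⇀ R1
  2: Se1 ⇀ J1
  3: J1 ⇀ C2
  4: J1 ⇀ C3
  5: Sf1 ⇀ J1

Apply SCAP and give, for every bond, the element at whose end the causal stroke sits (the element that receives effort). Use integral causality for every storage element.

β0 →J1
β1 →J1
β2 →J1
β3 →J1
β4 →J1
β5 →Sf1

b2 →J1  (Se1: effort source, stroke at far end)
b5 →Sf1  (Sf1: flow source, stroke at near end)
b0 →J1  (1-jn J1 has f-setter on 5)
b1 →J1  (common-f at J1 fixed by 5)
b3 →J1  (common-f at J1 fixed by 5)
b4 →J1  (1-jn J1 has f-setter on 5)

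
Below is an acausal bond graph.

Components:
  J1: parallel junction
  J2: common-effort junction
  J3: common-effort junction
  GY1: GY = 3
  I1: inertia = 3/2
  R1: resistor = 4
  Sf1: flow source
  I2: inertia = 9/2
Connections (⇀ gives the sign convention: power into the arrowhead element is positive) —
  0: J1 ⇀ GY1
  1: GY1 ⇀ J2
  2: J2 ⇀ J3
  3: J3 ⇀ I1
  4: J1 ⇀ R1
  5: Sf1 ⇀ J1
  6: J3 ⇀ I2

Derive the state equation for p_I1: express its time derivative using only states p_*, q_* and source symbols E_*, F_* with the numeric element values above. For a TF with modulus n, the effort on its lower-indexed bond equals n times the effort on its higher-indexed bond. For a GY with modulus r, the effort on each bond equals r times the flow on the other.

β5 →Sf1  (Sf1: flow source, stroke at near end)
β3 →I1  (prefer integral on I1)
β6 →I2  (I2 outputs flow p/I2)
β2 →J3  (J3: last free bond brings effort in)
β1 →J2  (J2 needs exactly one e-in)
β0 →J1  (GY1: gyrator matches bond 1)
β4 →R1  (common-e at J1 fixed by 0)

dp_I1/dt = 3*F_Sf1 - 3*p_I1/2 - p_I2/2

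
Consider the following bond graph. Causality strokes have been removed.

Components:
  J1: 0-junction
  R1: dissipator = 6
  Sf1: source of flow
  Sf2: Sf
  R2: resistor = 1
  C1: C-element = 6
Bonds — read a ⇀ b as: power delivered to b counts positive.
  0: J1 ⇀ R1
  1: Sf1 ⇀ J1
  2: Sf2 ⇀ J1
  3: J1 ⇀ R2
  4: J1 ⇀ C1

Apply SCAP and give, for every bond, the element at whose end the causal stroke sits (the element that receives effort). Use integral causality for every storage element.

β1 |Sf1  (Sf1: flow source, stroke at near end)
β2 |Sf2  (Sf2 fixes flow; stroke at Sf2)
β4 |J1  (C1: C, integral causality)
β0 |R1  (J1: bond 4 brought effort, rest push out)
β3 |R2  (0-jn J1 has e-setter on 4)

β0 stroke→R1
β1 stroke→Sf1
β2 stroke→Sf2
β3 stroke→R2
β4 stroke→J1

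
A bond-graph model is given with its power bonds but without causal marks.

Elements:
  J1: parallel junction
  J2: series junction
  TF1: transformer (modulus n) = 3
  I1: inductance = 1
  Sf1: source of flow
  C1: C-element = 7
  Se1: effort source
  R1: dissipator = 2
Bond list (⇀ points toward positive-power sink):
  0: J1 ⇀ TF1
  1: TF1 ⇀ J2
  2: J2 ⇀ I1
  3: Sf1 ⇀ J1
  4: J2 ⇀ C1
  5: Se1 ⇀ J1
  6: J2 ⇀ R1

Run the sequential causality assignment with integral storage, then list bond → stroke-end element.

β3 stroke at Sf1  (Sf1: flow source, stroke at near end)
β5 stroke at J1  (source Se1 imposes e)
β0 stroke at TF1  (common-e at J1 fixed by 5)
β1 stroke at J2  (through TF1, causality passes straight; one stroke at TF1)
β2 stroke at I1  (I1 integral (f out))
β4 stroke at J2  (common-f at J2 fixed by 2)
β6 stroke at J2  (common-f at J2 fixed by 2)

bond 0 →TF1
bond 1 →J2
bond 2 →I1
bond 3 →Sf1
bond 4 →J2
bond 5 →J1
bond 6 →J2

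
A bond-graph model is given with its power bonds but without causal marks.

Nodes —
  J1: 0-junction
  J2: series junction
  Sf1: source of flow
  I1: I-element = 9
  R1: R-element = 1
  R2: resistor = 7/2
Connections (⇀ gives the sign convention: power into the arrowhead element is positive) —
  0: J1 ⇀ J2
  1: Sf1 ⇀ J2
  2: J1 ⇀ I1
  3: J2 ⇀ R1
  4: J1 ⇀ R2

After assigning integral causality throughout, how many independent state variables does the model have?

b1 →Sf1  (source Sf1 imposes f)
b0 →J2  (common-f at J2 fixed by 1)
b3 →J2  (1-jn J2 has f-setter on 1)
b2 →I1  (I1 outputs flow p/I1)
b4 →J1  (J1: last free bond brings effort in)

1  (I1 all integral)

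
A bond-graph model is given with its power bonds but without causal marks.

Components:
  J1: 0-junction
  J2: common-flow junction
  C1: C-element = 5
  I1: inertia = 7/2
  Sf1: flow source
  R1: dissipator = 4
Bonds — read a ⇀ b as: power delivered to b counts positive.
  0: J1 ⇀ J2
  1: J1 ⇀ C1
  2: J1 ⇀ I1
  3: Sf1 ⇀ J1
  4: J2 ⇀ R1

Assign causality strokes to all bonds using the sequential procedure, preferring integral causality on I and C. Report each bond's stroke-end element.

b0 →J2
b1 →J1
b2 →I1
b3 →Sf1
b4 →R1

β3 stroke at Sf1  (source Sf1 imposes f)
β1 stroke at J1  (prefer integral on C1)
β0 stroke at J2  (J1: bond 1 brought effort, rest push out)
β2 stroke at I1  (J1: bond 1 brought effort, rest push out)
β4 stroke at R1  (only one flow-in slot at J2)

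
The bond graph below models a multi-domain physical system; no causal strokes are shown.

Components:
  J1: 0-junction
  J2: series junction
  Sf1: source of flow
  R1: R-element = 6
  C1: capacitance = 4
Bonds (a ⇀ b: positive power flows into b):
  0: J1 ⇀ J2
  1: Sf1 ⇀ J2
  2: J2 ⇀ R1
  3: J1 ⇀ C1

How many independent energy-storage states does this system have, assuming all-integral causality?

1  (C1 all integral)

bond 1 |Sf1  (Sf1 fixes flow; stroke at Sf1)
bond 0 |J2  (common-f at J2 fixed by 1)
bond 2 |J2  (common-f at J2 fixed by 1)
bond 3 |J1  (closing 0-jn rule on J1)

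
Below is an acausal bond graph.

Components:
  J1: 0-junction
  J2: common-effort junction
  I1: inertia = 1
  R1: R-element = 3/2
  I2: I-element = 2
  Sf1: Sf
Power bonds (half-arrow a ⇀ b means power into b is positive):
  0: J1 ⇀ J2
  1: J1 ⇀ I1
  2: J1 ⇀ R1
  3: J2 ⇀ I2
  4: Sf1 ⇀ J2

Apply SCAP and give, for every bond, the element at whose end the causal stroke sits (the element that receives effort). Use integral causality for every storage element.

bond 0 |J2
bond 1 |I1
bond 2 |J1
bond 3 |I2
bond 4 |Sf1

β4 stroke at Sf1  (source Sf1 imposes f)
β1 stroke at I1  (prefer integral on I1)
β3 stroke at I2  (I2 integral (f out))
β0 stroke at J2  (J2: last free bond brings effort in)
β2 stroke at J1  (J1 needs exactly one e-in)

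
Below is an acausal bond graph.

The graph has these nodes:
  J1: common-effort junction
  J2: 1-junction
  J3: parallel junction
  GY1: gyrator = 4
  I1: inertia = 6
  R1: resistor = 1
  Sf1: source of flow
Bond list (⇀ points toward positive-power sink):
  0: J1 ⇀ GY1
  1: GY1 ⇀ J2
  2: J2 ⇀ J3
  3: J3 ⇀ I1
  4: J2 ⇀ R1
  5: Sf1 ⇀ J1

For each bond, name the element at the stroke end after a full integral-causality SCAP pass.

b0 |J1
b1 |J2
b2 |J3
b3 |I1
b4 |J2
b5 |Sf1

β5 |Sf1  (Sf1 fixes flow; stroke at Sf1)
β0 |J1  (only one effort-in slot at J1)
β1 |J2  (GY1 both-in/both-out from 0)
β3 |I1  (prefer integral on I1)
β2 |J3  (only one effort-in slot at J3)
β4 |J2  (common-f at J2 fixed by 2)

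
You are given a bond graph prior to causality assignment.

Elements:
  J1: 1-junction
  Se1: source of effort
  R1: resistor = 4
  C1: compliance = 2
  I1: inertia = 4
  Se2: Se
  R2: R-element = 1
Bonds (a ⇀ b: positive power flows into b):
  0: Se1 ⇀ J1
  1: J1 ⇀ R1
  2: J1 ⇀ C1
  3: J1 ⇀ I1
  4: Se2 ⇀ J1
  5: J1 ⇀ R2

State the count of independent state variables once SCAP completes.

2  (C1, I1 all integral)

bond 0 |J1  (source Se1 imposes e)
bond 4 |J1  (source Se2 imposes e)
bond 2 |J1  (prefer integral on C1)
bond 3 |I1  (I1: I, integral causality)
bond 1 |J1  (J1 flow already set via bond 3)
bond 5 |J1  (1-jn J1 has f-setter on 3)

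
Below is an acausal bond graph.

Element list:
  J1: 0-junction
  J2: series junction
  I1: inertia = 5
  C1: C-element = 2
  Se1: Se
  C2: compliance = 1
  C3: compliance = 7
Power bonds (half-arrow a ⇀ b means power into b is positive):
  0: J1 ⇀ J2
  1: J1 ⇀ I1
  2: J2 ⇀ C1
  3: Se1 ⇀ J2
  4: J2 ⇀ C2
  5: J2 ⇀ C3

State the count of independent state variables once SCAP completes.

4  (C1, C2, C3, I1 all integral)

β3 |J2  (Se1: effort source, stroke at far end)
β1 |I1  (I1 outputs flow p/I1)
β0 |J1  (J1 needs exactly one e-in)
β2 |J2  (common-f at J2 fixed by 0)
β4 |J2  (common-f at J2 fixed by 0)
β5 |J2  (1-jn J2 has f-setter on 0)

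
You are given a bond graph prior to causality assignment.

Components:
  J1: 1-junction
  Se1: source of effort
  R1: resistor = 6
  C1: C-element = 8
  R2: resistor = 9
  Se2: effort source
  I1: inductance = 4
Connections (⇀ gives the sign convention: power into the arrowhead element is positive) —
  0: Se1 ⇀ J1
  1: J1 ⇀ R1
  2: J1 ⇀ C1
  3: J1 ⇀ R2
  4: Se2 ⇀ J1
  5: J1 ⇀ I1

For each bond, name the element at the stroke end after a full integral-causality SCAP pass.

#0 stroke at J1  (Se1: effort source, stroke at far end)
#4 stroke at J1  (Se2 (Se) sets effort on bond)
#2 stroke at J1  (C1 outputs effort q/C1)
#5 stroke at I1  (I1: I, integral causality)
#1 stroke at J1  (J1 flow already set via bond 5)
#3 stroke at J1  (1-jn J1 has f-setter on 5)

β0 stroke→J1
β1 stroke→J1
β2 stroke→J1
β3 stroke→J1
β4 stroke→J1
β5 stroke→I1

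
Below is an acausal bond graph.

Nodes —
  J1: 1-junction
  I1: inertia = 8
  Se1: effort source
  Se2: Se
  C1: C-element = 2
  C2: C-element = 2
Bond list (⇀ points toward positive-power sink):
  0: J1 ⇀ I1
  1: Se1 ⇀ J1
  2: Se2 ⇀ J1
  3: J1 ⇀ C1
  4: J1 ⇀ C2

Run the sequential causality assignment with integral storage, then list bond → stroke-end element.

β1 →J1  (Se1: effort source, stroke at far end)
β2 →J1  (Se2 fixes effort; stroke away)
β0 →I1  (prefer integral on I1)
β3 →J1  (J1 flow already set via bond 0)
β4 →J1  (J1 flow already set via bond 0)

#0 stroke at I1
#1 stroke at J1
#2 stroke at J1
#3 stroke at J1
#4 stroke at J1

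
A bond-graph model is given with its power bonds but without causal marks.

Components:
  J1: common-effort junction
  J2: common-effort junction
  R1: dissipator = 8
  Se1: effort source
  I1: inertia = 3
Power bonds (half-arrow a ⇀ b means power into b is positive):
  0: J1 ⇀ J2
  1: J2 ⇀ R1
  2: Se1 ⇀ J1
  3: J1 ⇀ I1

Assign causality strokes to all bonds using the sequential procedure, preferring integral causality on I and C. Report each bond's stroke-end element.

b0 stroke→J2
b1 stroke→R1
b2 stroke→J1
b3 stroke→I1

#2 stroke→J1  (Se1: effort source, stroke at far end)
#0 stroke→J2  (common-e at J1 fixed by 2)
#3 stroke→I1  (J1 effort already set via bond 2)
#1 stroke→R1  (0-jn J2 has e-setter on 0)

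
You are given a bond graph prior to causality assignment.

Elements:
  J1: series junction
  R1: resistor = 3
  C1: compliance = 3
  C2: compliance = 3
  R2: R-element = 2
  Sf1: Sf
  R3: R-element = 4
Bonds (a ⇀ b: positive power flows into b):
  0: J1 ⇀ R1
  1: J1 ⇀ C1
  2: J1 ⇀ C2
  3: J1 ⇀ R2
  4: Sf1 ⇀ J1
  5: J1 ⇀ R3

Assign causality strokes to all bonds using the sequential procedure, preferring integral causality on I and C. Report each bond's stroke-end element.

β4 stroke at Sf1  (source Sf1 imposes f)
β0 stroke at J1  (J1 flow already set via bond 4)
β1 stroke at J1  (1-jn J1 has f-setter on 4)
β2 stroke at J1  (J1: bond 4 brought flow, rest push out)
β3 stroke at J1  (J1: bond 4 brought flow, rest push out)
β5 stroke at J1  (J1 flow already set via bond 4)

β0 →J1
β1 →J1
β2 →J1
β3 →J1
β4 →Sf1
β5 →J1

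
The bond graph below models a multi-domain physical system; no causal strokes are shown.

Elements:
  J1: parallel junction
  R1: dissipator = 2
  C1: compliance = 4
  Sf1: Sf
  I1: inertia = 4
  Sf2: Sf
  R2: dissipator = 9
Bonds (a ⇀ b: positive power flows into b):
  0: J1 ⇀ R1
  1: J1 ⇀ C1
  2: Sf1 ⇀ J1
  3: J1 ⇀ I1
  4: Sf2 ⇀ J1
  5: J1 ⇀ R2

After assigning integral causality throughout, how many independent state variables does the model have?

2  (C1, I1 all integral)

β2 stroke→Sf1  (Sf1: flow source, stroke at near end)
β4 stroke→Sf2  (Sf2: flow source, stroke at near end)
β1 stroke→J1  (prefer integral on C1)
β0 stroke→R1  (J1: bond 1 brought effort, rest push out)
β3 stroke→I1  (common-e at J1 fixed by 1)
β5 stroke→R2  (J1 effort already set via bond 1)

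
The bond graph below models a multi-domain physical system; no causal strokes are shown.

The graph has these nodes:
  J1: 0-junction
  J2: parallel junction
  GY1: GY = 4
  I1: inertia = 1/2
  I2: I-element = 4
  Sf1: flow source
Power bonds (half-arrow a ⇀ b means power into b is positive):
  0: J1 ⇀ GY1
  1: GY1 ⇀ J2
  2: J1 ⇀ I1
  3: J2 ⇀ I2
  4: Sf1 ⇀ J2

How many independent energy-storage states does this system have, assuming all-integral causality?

2  (I1, I2 all integral)

#4 →Sf1  (Sf1 (Sf) sets flow on bond)
#2 →I1  (I1 integral (f out))
#0 →J1  (J1 needs exactly one e-in)
#1 →J2  (GY1 both-in/both-out from 0)
#3 →I2  (J2 effort already set via bond 1)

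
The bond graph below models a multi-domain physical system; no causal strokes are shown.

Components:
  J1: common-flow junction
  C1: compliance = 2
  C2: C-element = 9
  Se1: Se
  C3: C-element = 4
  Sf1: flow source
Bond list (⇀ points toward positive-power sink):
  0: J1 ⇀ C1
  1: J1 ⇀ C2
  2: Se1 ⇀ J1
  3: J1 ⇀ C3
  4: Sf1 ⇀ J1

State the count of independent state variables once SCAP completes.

3  (C1, C2, C3 all integral)

bond 2 stroke at J1  (Se1 (Se) sets effort on bond)
bond 4 stroke at Sf1  (Sf1 (Sf) sets flow on bond)
bond 0 stroke at J1  (common-f at J1 fixed by 4)
bond 1 stroke at J1  (J1: bond 4 brought flow, rest push out)
bond 3 stroke at J1  (common-f at J1 fixed by 4)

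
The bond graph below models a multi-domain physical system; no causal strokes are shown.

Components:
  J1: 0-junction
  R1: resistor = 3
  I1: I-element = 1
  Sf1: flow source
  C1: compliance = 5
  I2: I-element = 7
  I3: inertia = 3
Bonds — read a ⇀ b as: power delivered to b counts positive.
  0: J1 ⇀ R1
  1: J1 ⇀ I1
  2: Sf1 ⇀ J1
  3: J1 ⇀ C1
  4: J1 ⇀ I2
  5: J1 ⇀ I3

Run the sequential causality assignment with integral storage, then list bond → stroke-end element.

#0 →R1
#1 →I1
#2 →Sf1
#3 →J1
#4 →I2
#5 →I3

β2 stroke→Sf1  (Sf1 fixes flow; stroke at Sf1)
β1 stroke→I1  (I1 outputs flow p/I1)
β3 stroke→J1  (prefer integral on C1)
β0 stroke→R1  (common-e at J1 fixed by 3)
β4 stroke→I2  (0-jn J1 has e-setter on 3)
β5 stroke→I3  (J1 effort already set via bond 3)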